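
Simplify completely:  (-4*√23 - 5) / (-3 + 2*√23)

Multiply numerator and denominator by -2*√23 - 3.
Denominator becomes -83; numerator becomes 22*√23 + 199.

(-199 - 22*√23)/83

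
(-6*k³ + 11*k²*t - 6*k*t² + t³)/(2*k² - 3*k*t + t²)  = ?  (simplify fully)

-3*k + t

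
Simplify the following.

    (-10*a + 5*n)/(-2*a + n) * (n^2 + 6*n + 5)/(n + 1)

5*n + 25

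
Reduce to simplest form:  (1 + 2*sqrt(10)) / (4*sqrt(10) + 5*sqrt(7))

(-80 - 4*sqrt(10) + 5*sqrt(7) + 10*sqrt(70))/15

Multiply numerator and denominator by -5*sqrt(7) + 4*sqrt(10).
Denominator becomes -15; numerator becomes -10*sqrt(70) - 5*sqrt(7) + 4*sqrt(10) + 80.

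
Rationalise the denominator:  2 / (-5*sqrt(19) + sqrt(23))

Multiply numerator and denominator by sqrt(23) + 5*sqrt(19).
Denominator becomes -452; numerator becomes 2*sqrt(23) + 10*sqrt(19).

(-5*sqrt(19) - sqrt(23))/226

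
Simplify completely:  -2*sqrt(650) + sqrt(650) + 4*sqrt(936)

19*sqrt(26)

2*sqrt(650) = 10*sqrt(26); sqrt(650) = 5*sqrt(26); 4*sqrt(936) = 24*sqrt(26)
Combine: (-10 + 5 + 24)·sqrt(26) = 19*sqrt(26)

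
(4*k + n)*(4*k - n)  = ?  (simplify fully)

16*k**2 - n**2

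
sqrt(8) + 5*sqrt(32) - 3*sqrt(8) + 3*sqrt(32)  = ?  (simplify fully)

28*sqrt(2)

sqrt(8) = 2*sqrt(2); 5*sqrt(32) = 20*sqrt(2); 3*sqrt(8) = 6*sqrt(2); 3*sqrt(32) = 12*sqrt(2)
Combine: (2 + 20 - 6 + 12)·sqrt(2) = 28*sqrt(2)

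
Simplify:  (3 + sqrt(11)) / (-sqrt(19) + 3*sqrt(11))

(3*sqrt(19) + sqrt(209) + 9*sqrt(11) + 33)/80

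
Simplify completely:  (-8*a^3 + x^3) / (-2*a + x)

x^3 - (2*a)^3 = (-2*a + x)(4*a^2 + 2*a*x + x^2).

4*a^2 + 2*a*x + x^2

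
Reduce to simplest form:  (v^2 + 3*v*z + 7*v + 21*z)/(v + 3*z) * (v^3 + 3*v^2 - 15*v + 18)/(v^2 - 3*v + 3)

Factor: v^2 + 3*v*z + 7*v + 21*z = (v + 3*z)*(v + 7);  v^3 + 3*v^2 - 15*v + 18 = (v^2 - 3*v + 3)*(v + 6)
Cancel the common factors (v^2 - 3*v + 3), (v + 3*z).

v^2 + 13*v + 42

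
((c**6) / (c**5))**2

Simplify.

c**2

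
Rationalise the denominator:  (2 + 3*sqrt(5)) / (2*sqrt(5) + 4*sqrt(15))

Multiply numerator and denominator by -4*sqrt(15) + 2*sqrt(5).
Denominator becomes -220; numerator becomes -60*sqrt(3) - 8*sqrt(15) + 4*sqrt(5) + 30.

(-15 - 2*sqrt(5) + 4*sqrt(15) + 30*sqrt(3))/110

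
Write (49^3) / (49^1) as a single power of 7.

49^3 = 7^6; 49^1 = 7^2
Combine exponents: 7^4

7^4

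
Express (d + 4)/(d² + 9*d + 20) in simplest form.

1/(d + 5)

Factor: d² + 9*d + 20 = (d + 5)·(d + 4)
Cancel the common factor (d + 4).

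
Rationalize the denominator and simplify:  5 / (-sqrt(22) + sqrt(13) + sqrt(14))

(-25*sqrt(22) + 105*sqrt(14) + 115*sqrt(13) + 20*sqrt(1001))/703

Group as (sqrt(13) + sqrt(14)) - sqrt(22); multiply by (sqrt(13) + sqrt(14)) + sqrt(22), then rationalise the remaining surd.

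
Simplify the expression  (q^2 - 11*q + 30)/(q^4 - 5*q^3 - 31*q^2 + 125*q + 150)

1/(q^2 + 6*q + 5)

Factor: q^2 - 11*q + 30 = (q - 6)*(q - 5);  q^4 - 5*q^3 - 31*q^2 + 125*q + 150 = (q - 6)*(q + 1)*(q + 5)*(q - 5)
Cancel the common factors (q - 5), (q - 6).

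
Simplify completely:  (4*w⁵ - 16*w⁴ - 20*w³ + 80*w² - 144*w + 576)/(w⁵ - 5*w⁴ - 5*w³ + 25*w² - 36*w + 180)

(4*w - 16)/(w - 5)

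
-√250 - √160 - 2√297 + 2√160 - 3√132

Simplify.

√250 = 5*√10; √160 = 4*√10; 2√297 = 6*√33; 2√160 = 8*√10; 3√132 = 6*√33

-12*√33 - √10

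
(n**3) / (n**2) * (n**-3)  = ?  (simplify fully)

Quotient: n**1
Multiply by (n**-3): add exponents.

n**(-2)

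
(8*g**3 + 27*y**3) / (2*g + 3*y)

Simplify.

(2*g)**3 + (3*y)**3 = (2*g + 3*y)(4*g**2 - 6*g*y + 9*y**2).

4*g**2 - 6*g*y + 9*y**2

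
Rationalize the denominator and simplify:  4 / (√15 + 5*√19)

(-√15 + 5*√19)/115

Multiply numerator and denominator by -5*√19 + √15.
Denominator becomes -460; numerator becomes -20*√19 + 4*√15.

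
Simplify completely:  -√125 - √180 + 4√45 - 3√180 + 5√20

-7*√5

√125 = 5*√5; √180 = 6*√5; 4√45 = 12*√5; 3√180 = 18*√5; 5√20 = 10*√5
Combine: (-5 - 6 + 12 - 18 + 10)·√5 = -7*√5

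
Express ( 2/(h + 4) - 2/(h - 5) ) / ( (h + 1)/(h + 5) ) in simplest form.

(-18*h - 90)/(h³ - 21*h - 20)

Numerator: 2/(h + 4) - 2/(h - 5) = -18/(h² - h - 20)
Denominator: (h + 1)/(h + 5) = (h + 1)/(h + 5)
Divide: (-18/(h² - h - 20)) · ((h + 5)/(h + 1)) = (-18*h - 90)/(h³ - 21*h - 20)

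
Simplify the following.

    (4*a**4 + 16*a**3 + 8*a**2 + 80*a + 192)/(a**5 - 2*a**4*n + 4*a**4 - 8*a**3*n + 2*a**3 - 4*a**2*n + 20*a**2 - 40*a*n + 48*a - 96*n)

Factor: 4*a**4 + 16*a**3 + 8*a**2 + 80*a + 192 = 4*(a + 2)*(a**2 - 2*a + 6)*(a + 4);  a**5 - 2*a**4*n + 4*a**4 - 8*a**3*n + 2*a**3 - 4*a**2*n + 20*a**2 - 40*a*n + 48*a - 96*n = (a**2 - 2*a + 6)*(a - 2*n)*(a + 4)*(a + 2)
Cancel the common factors (a**2 - 2*a + 6), (a + 2), (a + 4).

4/(a - 2*n)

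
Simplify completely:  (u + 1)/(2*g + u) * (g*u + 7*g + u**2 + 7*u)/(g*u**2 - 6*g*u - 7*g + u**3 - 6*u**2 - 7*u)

(u + 7)/(2*g*u - 14*g + u**2 - 7*u)

Factor: g*u + 7*g + u**2 + 7*u = (u + 7)*(g + u);  g*u**2 - 6*g*u - 7*g + u**3 - 6*u**2 - 7*u = (u - 7)*(u + 1)*(g + u)
Cancel the common factors (g + u), (u + 1).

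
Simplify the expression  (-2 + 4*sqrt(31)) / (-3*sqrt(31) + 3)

(-61 - sqrt(31))/45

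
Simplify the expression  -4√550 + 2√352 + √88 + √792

-4*√22

4√550 = 20*√22; 2√352 = 8*√22; √88 = 2*√22; √792 = 6*√22
Combine: (-20 + 8 + 2 + 6)·√22 = -4*√22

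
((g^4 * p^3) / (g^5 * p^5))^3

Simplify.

1/(g^3*p^6)

Inside the bracket: (g^-1) * (p^-2)
Raise to the power 3: (g^-3) * (p^-6)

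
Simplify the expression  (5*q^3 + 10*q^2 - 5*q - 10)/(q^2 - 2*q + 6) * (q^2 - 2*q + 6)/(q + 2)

Factor: 5*q^3 + 10*q^2 - 5*q - 10 = 5*(q + 2)*(q - 1)*(q + 1)
Cancel the common factors (q^2 - 2*q + 6), (q + 2).

5*q^2 - 5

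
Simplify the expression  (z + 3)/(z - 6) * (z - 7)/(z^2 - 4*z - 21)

1/(z - 6)

Factor: z^2 - 4*z - 21 = (z - 7)*(z + 3)
Cancel the common factors (z + 3), (z - 7).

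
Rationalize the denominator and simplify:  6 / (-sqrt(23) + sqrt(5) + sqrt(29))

(-22*sqrt(23) - 2*sqrt(29) + 94*sqrt(5) + 4*sqrt(3335))/153

Group as (sqrt(5) + sqrt(29)) - sqrt(23); multiply by (sqrt(5) + sqrt(29)) + sqrt(23), then rationalise the remaining surd.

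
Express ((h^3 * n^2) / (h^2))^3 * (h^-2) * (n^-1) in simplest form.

Inside the bracket: h^1 * n^2
Raise to the power 3: h^3 * n^6
Multiply by (h^-2) * (n^-1): add exponents.

h*n^5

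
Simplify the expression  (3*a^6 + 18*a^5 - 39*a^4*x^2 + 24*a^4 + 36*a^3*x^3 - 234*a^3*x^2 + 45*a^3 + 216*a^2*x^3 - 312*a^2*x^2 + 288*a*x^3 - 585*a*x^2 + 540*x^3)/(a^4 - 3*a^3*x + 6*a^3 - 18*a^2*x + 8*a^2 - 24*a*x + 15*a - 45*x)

Factor: 3*a^6 + 18*a^5 - 39*a^4*x^2 + 24*a^4 + 36*a^3*x^3 - 234*a^3*x^2 + 45*a^3 + 216*a^2*x^3 - 312*a^2*x^2 + 288*a*x^3 - 585*a*x^2 + 540*x^3 = 3*(a + 5)*(a^2 + a + 3)*(a - 3*x)*(a - x)*(a + 4*x);  a^4 - 3*a^3*x + 6*a^3 - 18*a^2*x + 8*a^2 - 24*a*x + 15*a - 45*x = (a^2 + a + 3)*(a + 5)*(a - 3*x)
Cancel the common factors (a^2 + a + 3), (a + 5), (a - 3*x).

3*a^2 + 9*a*x - 12*x^2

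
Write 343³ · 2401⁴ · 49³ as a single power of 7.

7^31

343³ = 7^9; 2401⁴ = 7^16; 49³ = 7^6
Combine exponents: 7^31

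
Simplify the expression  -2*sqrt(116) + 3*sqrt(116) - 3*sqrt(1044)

2*sqrt(116) = 4*sqrt(29); 3*sqrt(116) = 6*sqrt(29); 3*sqrt(1044) = 18*sqrt(29)
Combine: (-4 + 6 - 18)·sqrt(29) = -16*sqrt(29)

-16*sqrt(29)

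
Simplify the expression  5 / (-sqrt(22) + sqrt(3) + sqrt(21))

Group as (sqrt(3) + sqrt(21)) - sqrt(22); multiply by (sqrt(3) + sqrt(21)) + sqrt(22), then rationalise the remaining surd.

(-5*sqrt(22) + 10*sqrt(21) + 100*sqrt(3) + 15*sqrt(154))/124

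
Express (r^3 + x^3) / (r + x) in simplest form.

r^2 - r*x + x^2

Apply the sum-of-cubes factorisation and cancel (r + x).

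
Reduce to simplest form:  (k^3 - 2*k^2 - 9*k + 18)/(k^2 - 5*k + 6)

Factor: k^3 - 2*k^2 - 9*k + 18 = (k + 3)*(k - 2)*(k - 3);  k^2 - 5*k + 6 = (k - 3)*(k - 2)
Cancel the common factors (k - 3), (k - 2).

k + 3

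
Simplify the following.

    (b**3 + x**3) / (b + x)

b**2 - b*x + x**2

Apply the sum-of-cubes factorisation and cancel (b + x).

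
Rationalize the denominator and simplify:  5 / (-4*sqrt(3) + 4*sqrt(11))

Multiply numerator and denominator by 4*sqrt(3) + 4*sqrt(11).
Denominator becomes 128; numerator becomes 20*sqrt(3) + 20*sqrt(11).

(5*sqrt(3) + 5*sqrt(11))/32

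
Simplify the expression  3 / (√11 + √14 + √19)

(-3*√2926 + 9*√19 + 24*√14 + 33*√11)/290

Group as (√11 + √14) + √19; multiply by (√11 + √14) - √19, then rationalise the remaining surd.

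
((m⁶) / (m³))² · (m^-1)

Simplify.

m⁵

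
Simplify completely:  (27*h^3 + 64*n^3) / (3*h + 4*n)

9*h^2 - 12*h*n + 16*n^2

Factor as (a+b)(a^2-ab+b^2) with a=(3*h), b=(4*n).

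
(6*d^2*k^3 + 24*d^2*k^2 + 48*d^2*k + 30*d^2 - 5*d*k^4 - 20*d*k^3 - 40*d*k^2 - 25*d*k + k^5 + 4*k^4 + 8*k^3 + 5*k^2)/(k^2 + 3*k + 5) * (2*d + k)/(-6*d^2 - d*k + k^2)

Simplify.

-2*d*k - 2*d + k^2 + k

Factor: 6*d^2*k^3 + 24*d^2*k^2 + 48*d^2*k + 30*d^2 - 5*d*k^4 - 20*d*k^3 - 40*d*k^2 - 25*d*k + k^5 + 4*k^4 + 8*k^3 + 5*k^2 = (-3*d + k)*(k + 1)*(k^2 + 3*k + 5)*(-2*d + k);  -6*d^2 - d*k + k^2 = (-3*d + k)*(2*d + k)
Cancel the common factors (k^2 + 3*k + 5), (-3*d + k), (2*d + k).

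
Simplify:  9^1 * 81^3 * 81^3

3^26

9^1 = 3^2; 81^3 = 3^12; 81^3 = 3^12
Combine exponents: 3^26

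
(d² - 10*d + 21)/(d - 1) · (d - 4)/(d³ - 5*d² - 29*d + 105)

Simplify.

Factor: d² - 10*d + 21 = (d - 7)·(d - 3);  d³ - 5*d² - 29*d + 105 = (d - 7)·(d + 5)·(d - 3)
Cancel the common factors (d - 3), (d - 7).

(d - 4)/(d² + 4*d - 5)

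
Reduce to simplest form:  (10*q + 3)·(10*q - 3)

(10*q)^2 - (3)^2 = 100*q² - 9.

100*q² - 9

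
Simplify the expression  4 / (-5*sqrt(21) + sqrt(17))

(-5*sqrt(21) - sqrt(17))/127

Multiply numerator and denominator by sqrt(17) + 5*sqrt(21).
Denominator becomes -508; numerator becomes 4*sqrt(17) + 20*sqrt(21).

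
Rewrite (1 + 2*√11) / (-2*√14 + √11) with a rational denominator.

(-4*√154 - 22 - 2*√14 - √11)/45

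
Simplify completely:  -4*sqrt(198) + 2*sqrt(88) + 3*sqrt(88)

-2*sqrt(22)

4*sqrt(198) = 12*sqrt(22); 2*sqrt(88) = 4*sqrt(22); 3*sqrt(88) = 6*sqrt(22)
Combine: (-12 + 4 + 6)·sqrt(22) = -2*sqrt(22)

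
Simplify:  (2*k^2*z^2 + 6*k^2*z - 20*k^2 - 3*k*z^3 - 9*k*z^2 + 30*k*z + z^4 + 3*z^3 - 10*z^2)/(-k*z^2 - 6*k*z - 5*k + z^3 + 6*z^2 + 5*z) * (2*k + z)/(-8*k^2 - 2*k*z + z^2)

(-2*k*z + 4*k + z^2 - 2*z)/(-4*k*z - 4*k + z^2 + z)

Factor: 2*k^2*z^2 + 6*k^2*z - 20*k^2 - 3*k*z^3 - 9*k*z^2 + 30*k*z + z^4 + 3*z^3 - 10*z^2 = (z + 5)*(z - 2)*(-2*k + z)*(-k + z);  -k*z^2 - 6*k*z - 5*k + z^3 + 6*z^2 + 5*z = (-k + z)*(z + 5)*(z + 1);  -8*k^2 - 2*k*z + z^2 = (-4*k + z)*(2*k + z)
Cancel the common factors (2*k + z), (z + 5), (-k + z).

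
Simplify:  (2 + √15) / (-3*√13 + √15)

Multiply numerator and denominator by √15 + 3*√13.
Denominator becomes -102; numerator becomes 2*√15 + 15 + 6*√13 + 3*√195.

(-3*√195 - 6*√13 - 15 - 2*√15)/102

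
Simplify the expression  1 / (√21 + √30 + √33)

(-√2310 + 3*√33 + 4*√30 + 7*√21)/366

Group as (√21 + √30) + √33; multiply by (√21 + √30) - √33, then rationalise the remaining surd.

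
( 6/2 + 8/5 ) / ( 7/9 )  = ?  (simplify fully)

Numerator: 6/2 + 8/5 = 23/5
Denominator: 7/9 = 7/9
Divide: (23/5) · (9/7) = 207/35

207/35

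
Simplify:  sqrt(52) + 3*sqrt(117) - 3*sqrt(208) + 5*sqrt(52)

sqrt(52) = 2*sqrt(13); 3*sqrt(117) = 9*sqrt(13); 3*sqrt(208) = 12*sqrt(13); 5*sqrt(52) = 10*sqrt(13)
Combine: (2 + 9 - 12 + 10)·sqrt(13) = 9*sqrt(13)

9*sqrt(13)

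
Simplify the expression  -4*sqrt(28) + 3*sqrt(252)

4*sqrt(28) = 8*sqrt(7); 3*sqrt(252) = 18*sqrt(7)
Combine: (-8 + 18)·sqrt(7) = 10*sqrt(7)

10*sqrt(7)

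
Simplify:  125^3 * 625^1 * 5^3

125^3 = 5^9; 625^1 = 5^4; 5^3 = 5^3
Combine exponents: 5^16

5^16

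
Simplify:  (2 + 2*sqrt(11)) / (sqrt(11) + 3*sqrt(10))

Multiply numerator and denominator by -3*sqrt(10) + sqrt(11).
Denominator becomes -79; numerator becomes -6*sqrt(110) - 6*sqrt(10) + 2*sqrt(11) + 22.

(-22 - 2*sqrt(11) + 6*sqrt(10) + 6*sqrt(110))/79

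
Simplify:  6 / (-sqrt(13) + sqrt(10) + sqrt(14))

(-66*sqrt(13) + 54*sqrt(14) + 102*sqrt(10) + 24*sqrt(455))/439

Group as (sqrt(10) + sqrt(14)) - sqrt(13); multiply by (sqrt(10) + sqrt(14)) + sqrt(13), then rationalise the remaining surd.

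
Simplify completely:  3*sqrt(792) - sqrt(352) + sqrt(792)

3*sqrt(792) = 18*sqrt(22); sqrt(352) = 4*sqrt(22); sqrt(792) = 6*sqrt(22)
Combine: (18 - 4 + 6)·sqrt(22) = 20*sqrt(22)

20*sqrt(22)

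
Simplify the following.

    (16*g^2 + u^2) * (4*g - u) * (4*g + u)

256*g^4 - u^4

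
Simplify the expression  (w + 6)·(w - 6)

w² - 36

(w)^2 - (6)^2 = w² - 36.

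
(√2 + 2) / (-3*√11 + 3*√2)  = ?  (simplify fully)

(-2*√11 - √22 - 2*√2 - 2)/27

Multiply numerator and denominator by 3*√2 + 3*√11.
Denominator becomes -81; numerator becomes 6 + 6*√2 + 3*√22 + 6*√11.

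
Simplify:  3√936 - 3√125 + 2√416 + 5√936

3√936 = 18*√26; 3√125 = 15*√5; 2√416 = 8*√26; 5√936 = 30*√26

-15*√5 + 56*√26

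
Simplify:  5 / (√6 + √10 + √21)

Group as (√6 + √10) + √21; multiply by (√6 + √10) - √21, then rationalise the remaining surd.

(-12*√35 - 5*√21 + 17*√10 + 25*√6)/43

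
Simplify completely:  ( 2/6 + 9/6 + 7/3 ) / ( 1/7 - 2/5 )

-875/54

Numerator: 2/6 + 9/6 + 7/3 = 25/6
Denominator: 1/7 - 2/5 = -9/35
Divide: (25/6) · (-35/9) = -875/54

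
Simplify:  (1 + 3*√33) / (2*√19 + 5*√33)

(-6*√627 - 2*√19 + 5*√33 + 495)/749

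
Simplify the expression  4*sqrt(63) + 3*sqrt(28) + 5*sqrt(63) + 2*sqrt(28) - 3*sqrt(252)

19*sqrt(7)

4*sqrt(63) = 12*sqrt(7); 3*sqrt(28) = 6*sqrt(7); 5*sqrt(63) = 15*sqrt(7); 2*sqrt(28) = 4*sqrt(7); 3*sqrt(252) = 18*sqrt(7)
Combine: (12 + 6 + 15 + 4 - 18)·sqrt(7) = 19*sqrt(7)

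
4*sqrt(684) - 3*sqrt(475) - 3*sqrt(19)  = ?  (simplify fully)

6*sqrt(19)

4*sqrt(684) = 24*sqrt(19); 3*sqrt(475) = 15*sqrt(19); 3*sqrt(19) = 3*sqrt(19)
Combine: (24 - 15 - 3)·sqrt(19) = 6*sqrt(19)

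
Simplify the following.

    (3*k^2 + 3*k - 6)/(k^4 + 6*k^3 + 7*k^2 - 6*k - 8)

Factor: 3*k^2 + 3*k - 6 = 3*(k + 2)*(k - 1);  k^4 + 6*k^3 + 7*k^2 - 6*k - 8 = (k - 1)*(k + 2)*(k + 1)*(k + 4)
Cancel the common factors (k + 2), (k - 1).

3/(k^2 + 5*k + 4)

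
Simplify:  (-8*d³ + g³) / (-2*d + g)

4*d² + 2*d*g + g²

Apply the difference-of-cubes factorisation and cancel (-2*d + g).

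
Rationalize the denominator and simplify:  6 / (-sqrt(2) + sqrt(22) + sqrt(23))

(-258*sqrt(2) + 6*sqrt(23) + 18*sqrt(22) + 24*sqrt(253))/175

Group as (sqrt(22) + sqrt(23)) - sqrt(2); multiply by (sqrt(22) + sqrt(23)) + sqrt(2), then rationalise the remaining surd.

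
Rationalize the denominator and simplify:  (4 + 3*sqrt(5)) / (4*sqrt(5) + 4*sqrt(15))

Multiply numerator and denominator by -4*sqrt(15) + 4*sqrt(5).
Denominator becomes -160; numerator becomes -60*sqrt(3) - 16*sqrt(15) + 16*sqrt(5) + 60.

(-15 - 4*sqrt(5) + 4*sqrt(15) + 15*sqrt(3))/40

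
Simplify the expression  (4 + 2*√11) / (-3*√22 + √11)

Multiply numerator and denominator by √11 + 3*√22.
Denominator becomes -187; numerator becomes 4*√11 + 22 + 12*√22 + 66*√2.

(-66*√2 - 12*√22 - 22 - 4*√11)/187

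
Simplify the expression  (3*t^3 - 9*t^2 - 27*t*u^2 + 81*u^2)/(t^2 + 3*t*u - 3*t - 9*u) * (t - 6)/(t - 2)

(3*t^2 - 9*t*u - 18*t + 54*u)/(t - 2)

Factor: 3*t^3 - 9*t^2 - 27*t*u^2 + 81*u^2 = 3*(t + 3*u)*(t - 3*u)*(t - 3);  t^2 + 3*t*u - 3*t - 9*u = (t - 3)*(t + 3*u)
Cancel the common factors (t + 3*u), (t - 3).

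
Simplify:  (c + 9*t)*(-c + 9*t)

Product of conjugates: (P+Q)(P-Q) = P^2 - Q^2.

-c^2 + 81*t^2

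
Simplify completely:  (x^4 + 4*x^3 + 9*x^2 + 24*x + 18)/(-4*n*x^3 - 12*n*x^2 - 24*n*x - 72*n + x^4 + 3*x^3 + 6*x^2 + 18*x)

(x + 1)/(-4*n + x)

Factor: x^4 + 4*x^3 + 9*x^2 + 24*x + 18 = (x + 1)*(x + 3)*(x^2 + 6);  -4*n*x^3 - 12*n*x^2 - 24*n*x - 72*n + x^4 + 3*x^3 + 6*x^2 + 18*x = (x + 3)*(x^2 + 6)*(-4*n + x)
Cancel the common factors (x^2 + 6), (x + 3).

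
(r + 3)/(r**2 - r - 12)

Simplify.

1/(r - 4)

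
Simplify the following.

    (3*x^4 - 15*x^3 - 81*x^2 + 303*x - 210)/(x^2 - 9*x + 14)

Factor: 3*x^4 - 15*x^3 - 81*x^2 + 303*x - 210 = 3*(x - 7)*(x - 2)*(x + 5)*(x - 1);  x^2 - 9*x + 14 = (x - 2)*(x - 7)
Cancel the common factors (x - 2), (x - 7).

3*x^2 + 12*x - 15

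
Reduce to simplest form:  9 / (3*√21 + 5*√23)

(-27*√21 + 45*√23)/386

Multiply numerator and denominator by -3*√21 + 5*√23.
Denominator becomes 386; numerator becomes -27*√21 + 45*√23.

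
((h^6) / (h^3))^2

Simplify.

h^6

Inside the bracket: h^3
Raise to the power 2: h^6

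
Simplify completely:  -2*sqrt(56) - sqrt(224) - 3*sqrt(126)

2*sqrt(56) = 4*sqrt(14); sqrt(224) = 4*sqrt(14); 3*sqrt(126) = 9*sqrt(14)
Combine: (-4 - 4 - 9)·sqrt(14) = -17*sqrt(14)

-17*sqrt(14)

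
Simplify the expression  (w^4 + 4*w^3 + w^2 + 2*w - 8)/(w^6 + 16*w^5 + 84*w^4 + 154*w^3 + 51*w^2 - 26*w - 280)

Factor: w^4 + 4*w^3 + w^2 + 2*w - 8 = (w - 1)*(w + 4)*(w^2 + w + 2);  w^6 + 16*w^5 + 84*w^4 + 154*w^3 + 51*w^2 - 26*w - 280 = (w + 5)*(w + 4)*(w + 7)*(w^2 + w + 2)*(w - 1)
Cancel the common factors (w^2 + w + 2), (w + 4), (w - 1).

1/(w^2 + 12*w + 35)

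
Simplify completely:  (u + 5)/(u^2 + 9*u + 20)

1/(u + 4)

Factor: u^2 + 9*u + 20 = (u + 4)*(u + 5)
Cancel the common factor (u + 5).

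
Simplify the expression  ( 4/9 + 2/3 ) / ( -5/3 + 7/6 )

Numerator: 4/9 + 2/3 = 10/9
Denominator: -5/3 + 7/6 = -1/2
Divide: (10/9) · (-2) = -20/9

-20/9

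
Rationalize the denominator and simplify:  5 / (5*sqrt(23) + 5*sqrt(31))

(-sqrt(23) + sqrt(31))/8

Multiply numerator and denominator by -5*sqrt(31) + 5*sqrt(23).
Denominator becomes -200; numerator becomes -25*sqrt(31) + 25*sqrt(23).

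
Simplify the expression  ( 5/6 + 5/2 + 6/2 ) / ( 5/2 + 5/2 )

19/15

Numerator: 5/6 + 5/2 + 6/2 = 19/3
Denominator: 5/2 + 5/2 = 5
Divide: (19/3) · (1/5) = 19/15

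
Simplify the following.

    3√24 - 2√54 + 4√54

3√24 = 6*√6; 2√54 = 6*√6; 4√54 = 12*√6
Combine: (6 - 6 + 12)·√6 = 12*√6

12*√6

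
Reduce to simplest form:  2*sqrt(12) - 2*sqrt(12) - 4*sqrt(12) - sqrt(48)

2*sqrt(12) = 4*sqrt(3); 2*sqrt(12) = 4*sqrt(3); 4*sqrt(12) = 8*sqrt(3); sqrt(48) = 4*sqrt(3)
Combine: (4 - 4 - 8 - 4)·sqrt(3) = -12*sqrt(3)

-12*sqrt(3)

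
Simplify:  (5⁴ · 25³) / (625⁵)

5⁴ = 5^4; 25³ = 5^6; 625⁵ = 5^20
Combine exponents: 5^(-10)

5^(-10)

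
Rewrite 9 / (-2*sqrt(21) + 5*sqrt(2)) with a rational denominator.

(-18*sqrt(21) - 45*sqrt(2))/34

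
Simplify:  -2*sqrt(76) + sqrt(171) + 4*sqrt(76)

7*sqrt(19)

2*sqrt(76) = 4*sqrt(19); sqrt(171) = 3*sqrt(19); 4*sqrt(76) = 8*sqrt(19)
Combine: (-4 + 3 + 8)·sqrt(19) = 7*sqrt(19)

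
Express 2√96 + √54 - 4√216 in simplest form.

2√96 = 8*√6; √54 = 3*√6; 4√216 = 24*√6
Combine: (8 + 3 - 24)·√6 = -13*√6

-13*√6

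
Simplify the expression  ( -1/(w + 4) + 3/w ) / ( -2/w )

(-w - 6)/(w + 4)

Numerator: -1/(w + 4) + 3/w = (2*w + 12)/(w**2 + 4*w)
Denominator: -2/w = -2/w
Divide: ((2*w + 12)/(w**2 + 4*w)) · (-w/2) = (-w - 6)/(w + 4)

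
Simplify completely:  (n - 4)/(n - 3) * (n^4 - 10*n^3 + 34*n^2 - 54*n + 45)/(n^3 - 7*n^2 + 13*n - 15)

n - 4

Factor: n^4 - 10*n^3 + 34*n^2 - 54*n + 45 = (n - 3)*(n - 5)*(n^2 - 2*n + 3);  n^3 - 7*n^2 + 13*n - 15 = (n - 5)*(n^2 - 2*n + 3)
Cancel the common factors (n^2 - 2*n + 3), (n - 5), (n - 3).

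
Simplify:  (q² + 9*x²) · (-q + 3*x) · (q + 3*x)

-q⁴ + 81*x⁴

((3*x)+q)((3*x)-q) = -q² + 9*x²; continue pairing.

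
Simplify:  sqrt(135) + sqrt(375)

8*sqrt(15)

sqrt(135) = 3*sqrt(15); sqrt(375) = 5*sqrt(15)
Combine: (3 + 5)·sqrt(15) = 8*sqrt(15)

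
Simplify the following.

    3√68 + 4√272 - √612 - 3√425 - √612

3√68 = 6*√17; 4√272 = 16*√17; √612 = 6*√17; 3√425 = 15*√17; √612 = 6*√17
Combine: (6 + 16 - 6 - 15 - 6)·√17 = -5*√17

-5*√17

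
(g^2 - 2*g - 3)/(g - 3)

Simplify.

g + 1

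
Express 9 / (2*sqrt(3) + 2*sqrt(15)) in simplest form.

(-3*sqrt(3) + 3*sqrt(15))/8

Multiply numerator and denominator by -2*sqrt(3) + 2*sqrt(15).
Denominator becomes 48; numerator becomes -18*sqrt(3) + 18*sqrt(15).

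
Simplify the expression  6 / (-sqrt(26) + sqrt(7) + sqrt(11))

(12*sqrt(26) + 33*sqrt(11) + 45*sqrt(7) + 3*sqrt(2002))/61

Group as (sqrt(7) + sqrt(11)) - sqrt(26); multiply by (sqrt(7) + sqrt(11)) + sqrt(26), then rationalise the remaining surd.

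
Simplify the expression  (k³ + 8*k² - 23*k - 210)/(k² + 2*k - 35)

k + 6

Factor: k³ + 8*k² - 23*k - 210 = (k - 5)·(k + 6)·(k + 7);  k² + 2*k - 35 = (k - 5)·(k + 7)
Cancel the common factors (k + 7), (k - 5).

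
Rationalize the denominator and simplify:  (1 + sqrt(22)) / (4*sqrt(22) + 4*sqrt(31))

(-22 - sqrt(22) + sqrt(31) + sqrt(682))/36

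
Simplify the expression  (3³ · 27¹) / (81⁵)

3^(-14)

3³ = 3^3; 27¹ = 3^3; 81⁵ = 3^20
Combine exponents: 3^(-14)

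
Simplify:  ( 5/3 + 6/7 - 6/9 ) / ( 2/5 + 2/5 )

65/28

Numerator: 5/3 + 6/7 - 6/9 = 13/7
Denominator: 2/5 + 2/5 = 4/5
Divide: (13/7) · (5/4) = 65/28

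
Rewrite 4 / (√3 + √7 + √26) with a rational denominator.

(-22*√7 - 30*√3 + 2*√546 + 16*√26)/43

Group as (√3 + √7) + √26; multiply by (√3 + √7) - √26, then rationalise the remaining surd.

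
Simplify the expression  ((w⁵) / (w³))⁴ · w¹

w⁹

Inside the bracket: w²
Raise to the power 4: w⁸
Multiply by w¹: add exponents.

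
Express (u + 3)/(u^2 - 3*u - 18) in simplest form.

Factor: u^2 - 3*u - 18 = (u - 6)*(u + 3)
Cancel the common factor (u + 3).

1/(u - 6)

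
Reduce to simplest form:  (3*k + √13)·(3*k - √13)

9*k² - 13

Product of conjugates: (P+Q)(P-Q) = P^2 - Q^2.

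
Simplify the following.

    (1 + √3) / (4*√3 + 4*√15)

Multiply numerator and denominator by -4*√15 + 4*√3.
Denominator becomes -192; numerator becomes -12*√5 - 4*√15 + 4*√3 + 12.

(-3 - √3 + √15 + 3*√5)/48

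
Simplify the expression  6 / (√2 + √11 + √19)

(-3*√418 - 9*√19 + 15*√11 + 42*√2)/13

Group as (√2 + √19) + √11; multiply by (√2 + √19) - √11, then rationalise the remaining surd.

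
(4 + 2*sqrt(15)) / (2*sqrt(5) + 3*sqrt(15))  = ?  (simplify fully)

(-20*sqrt(3) - 8*sqrt(5) + 12*sqrt(15) + 90)/115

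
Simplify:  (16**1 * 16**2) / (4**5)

16**1 = 2**4; 16**2 = 2**8; 4**5 = 2**10
Combine exponents: 2**2

2**2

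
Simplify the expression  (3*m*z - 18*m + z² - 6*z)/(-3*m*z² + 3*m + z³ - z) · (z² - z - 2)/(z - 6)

(3*m*z - 6*m + z² - 2*z)/(-3*m*z + 3*m + z² - z)

Factor: 3*m*z - 18*m + z² - 6*z = (z - 6)·(3*m + z);  -3*m*z² + 3*m + z³ - z = (z - 1)·(z + 1)·(-3*m + z);  z² - z - 2 = (z + 1)·(z - 2)
Cancel the common factors (z - 6), (z + 1).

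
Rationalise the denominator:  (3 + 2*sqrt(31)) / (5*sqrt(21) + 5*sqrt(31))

Multiply numerator and denominator by -5*sqrt(21) + 5*sqrt(31).
Denominator becomes 250; numerator becomes -10*sqrt(651) - 15*sqrt(21) + 15*sqrt(31) + 310.

(-2*sqrt(651) - 3*sqrt(21) + 3*sqrt(31) + 62)/50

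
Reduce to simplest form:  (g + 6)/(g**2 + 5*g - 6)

1/(g - 1)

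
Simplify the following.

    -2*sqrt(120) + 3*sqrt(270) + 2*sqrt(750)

15*sqrt(30)

2*sqrt(120) = 4*sqrt(30); 3*sqrt(270) = 9*sqrt(30); 2*sqrt(750) = 10*sqrt(30)
Combine: (-4 + 9 + 10)·sqrt(30) = 15*sqrt(30)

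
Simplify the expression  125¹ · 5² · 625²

5^13

125¹ = 5^3; 5² = 5^2; 625² = 5^8
Combine exponents: 5^13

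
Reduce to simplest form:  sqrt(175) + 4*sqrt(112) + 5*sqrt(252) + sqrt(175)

sqrt(175) = 5*sqrt(7); 4*sqrt(112) = 16*sqrt(7); 5*sqrt(252) = 30*sqrt(7); sqrt(175) = 5*sqrt(7)
Combine: (5 + 16 + 30 + 5)·sqrt(7) = 56*sqrt(7)

56*sqrt(7)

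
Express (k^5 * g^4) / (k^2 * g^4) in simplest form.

Quotient: k^3

k^3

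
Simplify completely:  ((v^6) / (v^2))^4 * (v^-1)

Inside the bracket: v^4
Raise to the power 4: v^16
Multiply by (v^-1): add exponents.

v^15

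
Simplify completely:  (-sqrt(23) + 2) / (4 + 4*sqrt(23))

(-25 + 3*sqrt(23))/88

Multiply numerator and denominator by -4*sqrt(23) + 4.
Denominator becomes -352; numerator becomes -12*sqrt(23) + 100.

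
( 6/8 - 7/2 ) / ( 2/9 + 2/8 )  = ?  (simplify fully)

Numerator: 6/8 - 7/2 = -11/4
Denominator: 2/9 + 2/8 = 17/36
Divide: (-11/4) · (36/17) = -99/17

-99/17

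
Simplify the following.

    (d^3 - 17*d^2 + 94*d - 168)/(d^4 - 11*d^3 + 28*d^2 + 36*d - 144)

(d - 7)/(d^2 - d - 6)

Factor: d^3 - 17*d^2 + 94*d - 168 = (d - 6)*(d - 7)*(d - 4);  d^4 - 11*d^3 + 28*d^2 + 36*d - 144 = (d - 6)*(d + 2)*(d - 3)*(d - 4)
Cancel the common factors (d - 4), (d - 6).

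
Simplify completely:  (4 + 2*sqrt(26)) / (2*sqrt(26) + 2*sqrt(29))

(-26 - 2*sqrt(26) + 2*sqrt(29) + sqrt(754))/3

Multiply numerator and denominator by -2*sqrt(29) + 2*sqrt(26).
Denominator becomes -12; numerator becomes -4*sqrt(754) - 8*sqrt(29) + 8*sqrt(26) + 104.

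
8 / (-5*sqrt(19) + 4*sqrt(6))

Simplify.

(-40*sqrt(19) - 32*sqrt(6))/379

Multiply numerator and denominator by 4*sqrt(6) + 5*sqrt(19).
Denominator becomes -379; numerator becomes 32*sqrt(6) + 40*sqrt(19).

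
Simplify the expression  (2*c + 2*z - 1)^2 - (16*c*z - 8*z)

After expansion: 4*c^2 - 8*c*z - 4*c + 4*z^2 + 4*z + 1 — a perfect-square trinomial.

(-2*c + 2*z + 1)^2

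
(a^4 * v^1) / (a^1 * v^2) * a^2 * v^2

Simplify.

a^5*v

Quotient: a^3 * (v^-1)
Multiply by a^2 * v^2: add exponents.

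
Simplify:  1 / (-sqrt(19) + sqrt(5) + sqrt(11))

(3*sqrt(19) + 13*sqrt(11) + 25*sqrt(5) + 2*sqrt(1045))/211

Group as (sqrt(5) + sqrt(11)) - sqrt(19); multiply by (sqrt(5) + sqrt(11)) + sqrt(19), then rationalise the remaining surd.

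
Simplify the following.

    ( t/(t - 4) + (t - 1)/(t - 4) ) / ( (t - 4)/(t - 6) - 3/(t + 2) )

Numerator: t/(t - 4) + (t - 1)/(t - 4) = (2*t - 1)/(t - 4)
Denominator: (t - 4)/(t - 6) - 3/(t + 2) = (t² - 5*t + 10)/(t² - 4*t - 12)
Divide: ((2*t - 1)/(t - 4)) · ((t² - 4*t - 12)/(t² - 5*t + 10)) = (2*t³ - 9*t² - 20*t + 12)/(t³ - 9*t² + 30*t - 40)

(2*t³ - 9*t² - 20*t + 12)/(t³ - 9*t² + 30*t - 40)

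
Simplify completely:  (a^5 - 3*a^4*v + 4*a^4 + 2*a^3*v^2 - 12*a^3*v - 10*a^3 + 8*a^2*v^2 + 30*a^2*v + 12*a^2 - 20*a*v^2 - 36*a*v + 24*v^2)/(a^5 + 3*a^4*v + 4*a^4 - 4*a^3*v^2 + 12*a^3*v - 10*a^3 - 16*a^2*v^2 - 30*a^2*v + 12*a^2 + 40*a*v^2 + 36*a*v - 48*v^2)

(a - 2*v)/(a + 4*v)

Factor: a^5 - 3*a^4*v + 4*a^4 + 2*a^3*v^2 - 12*a^3*v - 10*a^3 + 8*a^2*v^2 + 30*a^2*v + 12*a^2 - 20*a*v^2 - 36*a*v + 24*v^2 = (a - v)*(a + 6)*(a - 2*v)*(a^2 - 2*a + 2);  a^5 + 3*a^4*v + 4*a^4 - 4*a^3*v^2 + 12*a^3*v - 10*a^3 - 16*a^2*v^2 - 30*a^2*v + 12*a^2 + 40*a*v^2 + 36*a*v - 48*v^2 = (a + 6)*(a + 4*v)*(a^2 - 2*a + 2)*(a - v)
Cancel the common factors (a^2 - 2*a + 2), (a + 6), (a - v).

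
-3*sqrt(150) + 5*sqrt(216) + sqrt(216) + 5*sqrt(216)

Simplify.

3*sqrt(150) = 15*sqrt(6); 5*sqrt(216) = 30*sqrt(6); sqrt(216) = 6*sqrt(6); 5*sqrt(216) = 30*sqrt(6)
Combine: (-15 + 30 + 6 + 30)·sqrt(6) = 51*sqrt(6)

51*sqrt(6)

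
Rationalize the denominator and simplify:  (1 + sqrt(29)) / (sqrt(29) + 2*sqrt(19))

(-29 - sqrt(29) + 2*sqrt(19) + 2*sqrt(551))/47

Multiply numerator and denominator by -2*sqrt(19) + sqrt(29).
Denominator becomes -47; numerator becomes -2*sqrt(551) - 2*sqrt(19) + sqrt(29) + 29.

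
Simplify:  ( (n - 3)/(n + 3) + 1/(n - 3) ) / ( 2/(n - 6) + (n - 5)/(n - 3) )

Numerator: (n - 3)/(n + 3) + 1/(n - 3) = (n² - 5*n + 12)/(n² - 9)
Denominator: 2/(n - 6) + (n - 5)/(n - 3) = (n² - 9*n + 24)/(n² - 9*n + 18)
Divide: ((n² - 5*n + 12)/(n² - 9)) · ((n² - 9*n + 18)/(n² - 9*n + 24)) = (n³ - 11*n² + 42*n - 72)/(n³ - 6*n² - 3*n + 72)

(n³ - 11*n² + 42*n - 72)/(n³ - 6*n² - 3*n + 72)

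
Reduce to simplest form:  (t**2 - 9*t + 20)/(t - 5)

Factor: t**2 - 9*t + 20 = (t - 5)*(t - 4)
Cancel the common factor (t - 5).

t - 4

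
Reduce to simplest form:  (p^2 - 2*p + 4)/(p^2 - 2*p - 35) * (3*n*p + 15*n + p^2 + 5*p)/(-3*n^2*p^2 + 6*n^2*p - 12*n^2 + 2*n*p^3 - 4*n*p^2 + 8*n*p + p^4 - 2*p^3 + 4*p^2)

1/(-n*p + 7*n + p^2 - 7*p)

Factor: p^2 - 2*p - 35 = (p - 7)*(p + 5);  3*n*p + 15*n + p^2 + 5*p = (3*n + p)*(p + 5);  -3*n^2*p^2 + 6*n^2*p - 12*n^2 + 2*n*p^3 - 4*n*p^2 + 8*n*p + p^4 - 2*p^3 + 4*p^2 = (p^2 - 2*p + 4)*(-n + p)*(3*n + p)
Cancel the common factors (p^2 - 2*p + 4), (p + 5), (3*n + p).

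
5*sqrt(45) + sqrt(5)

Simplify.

16*sqrt(5)

5*sqrt(45) = 15*sqrt(5); sqrt(5) = sqrt(5)
Combine: (15 + 1)·sqrt(5) = 16*sqrt(5)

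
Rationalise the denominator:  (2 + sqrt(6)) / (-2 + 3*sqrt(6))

(4*sqrt(6) + 11)/25

Multiply numerator and denominator by -3*sqrt(6) - 2.
Denominator becomes -50; numerator becomes -22 - 8*sqrt(6).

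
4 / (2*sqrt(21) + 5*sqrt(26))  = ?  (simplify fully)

(-4*sqrt(21) + 10*sqrt(26))/283

Multiply numerator and denominator by -2*sqrt(21) + 5*sqrt(26).
Denominator becomes 566; numerator becomes -8*sqrt(21) + 20*sqrt(26).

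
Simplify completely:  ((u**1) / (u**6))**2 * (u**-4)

u**(-14)

Inside the bracket: (u**-5)
Raise to the power 2: (u**-10)
Multiply by (u**-4): add exponents.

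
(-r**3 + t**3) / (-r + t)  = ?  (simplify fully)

Apply the difference-of-cubes factorisation and cancel (-r + t).

r**2 + r*t + t**2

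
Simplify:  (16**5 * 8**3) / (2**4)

2**25

16**5 = 2**20; 8**3 = 2**9; 2**4 = 2**4
Combine exponents: 2**25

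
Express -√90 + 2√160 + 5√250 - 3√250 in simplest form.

√90 = 3*√10; 2√160 = 8*√10; 5√250 = 25*√10; 3√250 = 15*√10
Combine: (-3 + 8 + 25 - 15)·√10 = 15*√10

15*√10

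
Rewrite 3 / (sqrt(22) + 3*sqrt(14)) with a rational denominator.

(-3*sqrt(22) + 9*sqrt(14))/104

Multiply numerator and denominator by -sqrt(22) + 3*sqrt(14).
Denominator becomes 104; numerator becomes -3*sqrt(22) + 9*sqrt(14).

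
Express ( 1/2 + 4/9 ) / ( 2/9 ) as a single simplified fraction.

17/4

Numerator: 1/2 + 4/9 = 17/18
Denominator: 2/9 = 2/9
Divide: (17/18) · (9/2) = 17/4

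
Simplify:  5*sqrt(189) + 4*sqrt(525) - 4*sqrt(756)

11*sqrt(21)

5*sqrt(189) = 15*sqrt(21); 4*sqrt(525) = 20*sqrt(21); 4*sqrt(756) = 24*sqrt(21)
Combine: (15 + 20 - 24)·sqrt(21) = 11*sqrt(21)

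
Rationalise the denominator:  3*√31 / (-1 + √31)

Multiply numerator and denominator by -√31 - 1.
Denominator becomes -30; numerator becomes -93 - 3*√31.

(√31 + 31)/10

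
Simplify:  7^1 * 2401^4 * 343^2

7^23

7^1 = 7^1; 2401^4 = 7^16; 343^2 = 7^6
Combine exponents: 7^23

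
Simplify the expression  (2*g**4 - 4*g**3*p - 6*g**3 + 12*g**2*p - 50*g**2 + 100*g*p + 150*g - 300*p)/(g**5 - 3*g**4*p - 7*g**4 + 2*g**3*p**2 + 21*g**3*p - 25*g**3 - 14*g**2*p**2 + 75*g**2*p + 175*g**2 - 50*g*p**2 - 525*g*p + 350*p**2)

Factor: 2*g**4 - 4*g**3*p - 6*g**3 + 12*g**2*p - 50*g**2 + 100*g*p + 150*g - 300*p = 2*(g - 5)*(g - 3)*(g - 2*p)*(g + 5);  g**5 - 3*g**4*p - 7*g**4 + 2*g**3*p**2 + 21*g**3*p - 25*g**3 - 14*g**2*p**2 + 75*g**2*p + 175*g**2 - 50*g*p**2 - 525*g*p + 350*p**2 = (g + 5)*(g - 2*p)*(g - 5)*(g - 7)*(g - p)
Cancel the common factors (g - 5), (g + 5), (g - 2*p).

(-2*g + 6)/(-g**2 + g*p + 7*g - 7*p)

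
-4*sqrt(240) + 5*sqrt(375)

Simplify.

9*sqrt(15)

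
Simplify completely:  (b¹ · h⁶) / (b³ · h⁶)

Quotient: (b^-2)

b^(-2)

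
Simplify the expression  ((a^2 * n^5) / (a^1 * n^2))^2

a^2*n^6

Inside the bracket: a^1 * n^3
Raise to the power 2: a^2 * n^6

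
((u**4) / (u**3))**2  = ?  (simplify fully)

u**2

Inside the bracket: u**1
Raise to the power 2: u**2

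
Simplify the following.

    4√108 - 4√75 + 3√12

4√108 = 24*√3; 4√75 = 20*√3; 3√12 = 6*√3
Combine: (24 - 20 + 6)·√3 = 10*√3

10*√3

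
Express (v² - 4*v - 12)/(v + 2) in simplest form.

v - 6

Factor: v² - 4*v - 12 = (v + 2)·(v - 6)
Cancel the common factor (v + 2).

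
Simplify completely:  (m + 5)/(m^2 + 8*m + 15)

1/(m + 3)

Factor: m^2 + 8*m + 15 = (m + 5)*(m + 3)
Cancel the common factor (m + 5).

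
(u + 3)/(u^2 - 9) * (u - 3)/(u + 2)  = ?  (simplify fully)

1/(u + 2)

Factor: u^2 - 9 = (u + 3)*(u - 3)
Cancel the common factors (u + 3), (u - 3).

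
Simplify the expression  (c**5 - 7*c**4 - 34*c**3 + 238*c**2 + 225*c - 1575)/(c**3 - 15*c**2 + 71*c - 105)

c**2 + 8*c + 15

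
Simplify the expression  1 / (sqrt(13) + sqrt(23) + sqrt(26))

Group as (sqrt(23) + sqrt(26)) + sqrt(13); multiply by (sqrt(23) + sqrt(26)) - sqrt(13), then rationalise the remaining surd.

(-13*sqrt(46) + 5*sqrt(26) + 8*sqrt(23) + 18*sqrt(13))/548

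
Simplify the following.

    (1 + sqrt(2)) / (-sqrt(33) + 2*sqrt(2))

Multiply numerator and denominator by 2*sqrt(2) + sqrt(33).
Denominator becomes -25; numerator becomes 2*sqrt(2) + 4 + sqrt(33) + sqrt(66).

(-sqrt(66) - sqrt(33) - 4 - 2*sqrt(2))/25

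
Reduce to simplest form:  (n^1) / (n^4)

Quotient: (n^-3)

n^(-3)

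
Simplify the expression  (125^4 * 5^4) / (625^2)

5^8

125^4 = 5^12; 5^4 = 5^4; 625^2 = 5^8
Combine exponents: 5^8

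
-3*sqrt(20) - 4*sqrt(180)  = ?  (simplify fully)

3*sqrt(20) = 6*sqrt(5); 4*sqrt(180) = 24*sqrt(5)
Combine: (-6 - 24)·sqrt(5) = -30*sqrt(5)

-30*sqrt(5)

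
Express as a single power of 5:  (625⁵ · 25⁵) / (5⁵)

5^25

625⁵ = 5^20; 25⁵ = 5^10; 5⁵ = 5^5
Combine exponents: 5^25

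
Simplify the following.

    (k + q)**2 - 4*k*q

After expansion: k**2 - 2*k*q + q**2 — a perfect-square trinomial.

(k - q)**2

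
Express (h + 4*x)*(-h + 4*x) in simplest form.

-h^2 + 16*x^2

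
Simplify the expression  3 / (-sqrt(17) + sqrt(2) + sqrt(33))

Group as (sqrt(2) + sqrt(33)) - sqrt(17); multiply by (sqrt(2) + sqrt(33)) + sqrt(17), then rationalise the remaining surd.

(-24*sqrt(2) - sqrt(1122) + 9*sqrt(17) + 7*sqrt(33))/10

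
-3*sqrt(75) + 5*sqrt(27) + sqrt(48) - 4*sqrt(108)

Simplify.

-20*sqrt(3)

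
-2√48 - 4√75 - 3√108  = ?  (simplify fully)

2√48 = 8*√3; 4√75 = 20*√3; 3√108 = 18*√3
Combine: (-8 - 20 - 18)·√3 = -46*√3

-46*√3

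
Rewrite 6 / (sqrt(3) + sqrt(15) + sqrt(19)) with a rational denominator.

(-36*sqrt(95) - 6*sqrt(19) + 42*sqrt(15) + 186*sqrt(3))/179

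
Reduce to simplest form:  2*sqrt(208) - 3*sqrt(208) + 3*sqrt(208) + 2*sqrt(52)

12*sqrt(13)

2*sqrt(208) = 8*sqrt(13); 3*sqrt(208) = 12*sqrt(13); 3*sqrt(208) = 12*sqrt(13); 2*sqrt(52) = 4*sqrt(13)
Combine: (8 - 12 + 12 + 4)·sqrt(13) = 12*sqrt(13)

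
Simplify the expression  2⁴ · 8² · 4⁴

2^18

2⁴ = 2^4; 8² = 2^6; 4⁴ = 2^8
Combine exponents: 2^18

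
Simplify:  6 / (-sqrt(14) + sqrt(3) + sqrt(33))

(-66*sqrt(3) - 9*sqrt(154) + 33*sqrt(14) + 24*sqrt(33))/22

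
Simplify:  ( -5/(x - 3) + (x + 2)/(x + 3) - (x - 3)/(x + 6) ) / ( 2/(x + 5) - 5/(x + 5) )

Numerator: -5/(x - 3) + (x + 2)/(x + 3) - (x - 3)/(x + 6) = (3*x**2 - 48*x - 153)/(x**3 + 6*x**2 - 9*x - 54)
Denominator: 2/(x + 5) - 5/(x + 5) = -3/(x + 5)
Divide: ((3*x**2 - 48*x - 153)/(x**3 + 6*x**2 - 9*x - 54)) · (-x/3 - 5/3) = (-x**3 + 11*x**2 + 131*x + 255)/(x**3 + 6*x**2 - 9*x - 54)

(-x**3 + 11*x**2 + 131*x + 255)/(x**3 + 6*x**2 - 9*x - 54)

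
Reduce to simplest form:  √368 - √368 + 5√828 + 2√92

34*√23

√368 = 4*√23; √368 = 4*√23; 5√828 = 30*√23; 2√92 = 4*√23
Combine: (4 - 4 + 30 + 4)·√23 = 34*√23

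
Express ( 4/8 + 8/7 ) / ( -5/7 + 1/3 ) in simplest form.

-69/16

Numerator: 4/8 + 8/7 = 23/14
Denominator: -5/7 + 1/3 = -8/21
Divide: (23/14) · (-21/8) = -69/16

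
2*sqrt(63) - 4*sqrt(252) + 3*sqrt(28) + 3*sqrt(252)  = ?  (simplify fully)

6*sqrt(7)

2*sqrt(63) = 6*sqrt(7); 4*sqrt(252) = 24*sqrt(7); 3*sqrt(28) = 6*sqrt(7); 3*sqrt(252) = 18*sqrt(7)
Combine: (6 - 24 + 6 + 18)·sqrt(7) = 6*sqrt(7)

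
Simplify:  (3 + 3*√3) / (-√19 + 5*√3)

Multiply numerator and denominator by √19 + 5*√3.
Denominator becomes 56; numerator becomes 3*√19 + 3*√57 + 15*√3 + 45.

(3*√19 + 3*√57 + 15*√3 + 45)/56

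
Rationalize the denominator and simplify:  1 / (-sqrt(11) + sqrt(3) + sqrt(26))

Group as (sqrt(3) + sqrt(26)) - sqrt(11); multiply by (sqrt(3) + sqrt(26)) + sqrt(11), then rationalise the remaining surd.

(-17*sqrt(3) - sqrt(858) + 9*sqrt(11) + 6*sqrt(26))/6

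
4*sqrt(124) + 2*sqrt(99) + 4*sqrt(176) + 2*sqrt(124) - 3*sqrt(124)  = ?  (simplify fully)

6*sqrt(31) + 22*sqrt(11)

4*sqrt(124) = 8*sqrt(31); 2*sqrt(99) = 6*sqrt(11); 4*sqrt(176) = 16*sqrt(11); 2*sqrt(124) = 4*sqrt(31); 3*sqrt(124) = 6*sqrt(31)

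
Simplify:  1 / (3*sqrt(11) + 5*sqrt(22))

(-3*sqrt(11) + 5*sqrt(22))/451

Multiply numerator and denominator by -5*sqrt(22) + 3*sqrt(11).
Denominator becomes -451; numerator becomes -5*sqrt(22) + 3*sqrt(11).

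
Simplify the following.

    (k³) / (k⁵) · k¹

Quotient: (k^-2)
Multiply by k¹: add exponents.

1/k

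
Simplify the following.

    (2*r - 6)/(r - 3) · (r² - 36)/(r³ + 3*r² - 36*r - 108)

Factor: 2*r - 6 = 2·(r - 3);  r² - 36 = (r + 6)·(r - 6);  r³ + 3*r² - 36*r - 108 = (r - 6)·(r + 3)·(r + 6)
Cancel the common factors (r - 6), (r - 3), (r + 6).

2/(r + 3)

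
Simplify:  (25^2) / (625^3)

5^(-8)

25^2 = 5^4; 625^3 = 5^12
Combine exponents: 5^(-8)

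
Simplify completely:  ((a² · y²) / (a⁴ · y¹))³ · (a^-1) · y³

Inside the bracket: (a^-2) · y¹
Raise to the power 3: (a^-6) · y³
Multiply by (a^-1) · y³: add exponents.

y⁶/a⁷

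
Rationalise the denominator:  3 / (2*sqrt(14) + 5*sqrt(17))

(-2*sqrt(14) + 5*sqrt(17))/123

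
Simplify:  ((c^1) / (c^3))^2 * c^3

Inside the bracket: (c^-2)
Raise to the power 2: (c^-4)
Multiply by c^3: add exponents.

1/c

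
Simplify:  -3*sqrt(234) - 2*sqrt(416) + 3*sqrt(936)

3*sqrt(234) = 9*sqrt(26); 2*sqrt(416) = 8*sqrt(26); 3*sqrt(936) = 18*sqrt(26)
Combine: (-9 - 8 + 18)·sqrt(26) = sqrt(26)

sqrt(26)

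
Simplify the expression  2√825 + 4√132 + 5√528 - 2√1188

26*√33

2√825 = 10*√33; 4√132 = 8*√33; 5√528 = 20*√33; 2√1188 = 12*√33
Combine: (10 + 8 + 20 - 12)·√33 = 26*√33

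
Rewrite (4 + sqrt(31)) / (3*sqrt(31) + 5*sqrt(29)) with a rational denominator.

(-93 - 12*sqrt(31) + 20*sqrt(29) + 5*sqrt(899))/446

Multiply numerator and denominator by -5*sqrt(29) + 3*sqrt(31).
Denominator becomes -446; numerator becomes -5*sqrt(899) - 20*sqrt(29) + 12*sqrt(31) + 93.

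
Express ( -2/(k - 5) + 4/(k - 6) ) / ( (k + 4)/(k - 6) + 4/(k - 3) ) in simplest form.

Numerator: -2/(k - 5) + 4/(k - 6) = (2*k - 8)/(k² - 11*k + 30)
Denominator: (k + 4)/(k - 6) + 4/(k - 3) = (k² + 5*k - 36)/(k² - 9*k + 18)
Divide: ((2*k - 8)/(k² - 11*k + 30)) · ((k² - 9*k + 18)/(k² + 5*k - 36)) = (2*k - 6)/(k² + 4*k - 45)

(2*k - 6)/(k² + 4*k - 45)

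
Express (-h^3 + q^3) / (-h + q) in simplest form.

h^2 + h*q + q^2

Factor as (a-b)(a^2+ab+b^2) with a=q, b=h.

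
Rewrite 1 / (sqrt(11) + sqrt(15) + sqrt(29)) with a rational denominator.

(-2*sqrt(4785) - 3*sqrt(29) + 25*sqrt(15) + 33*sqrt(11))/651

Group as (sqrt(11) + sqrt(15)) + sqrt(29); multiply by (sqrt(11) + sqrt(15)) - sqrt(29), then rationalise the remaining surd.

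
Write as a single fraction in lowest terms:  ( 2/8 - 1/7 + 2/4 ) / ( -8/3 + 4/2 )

Numerator: 2/8 - 1/7 + 2/4 = 17/28
Denominator: -8/3 + 4/2 = -2/3
Divide: (17/28) · (-3/2) = -51/56

-51/56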